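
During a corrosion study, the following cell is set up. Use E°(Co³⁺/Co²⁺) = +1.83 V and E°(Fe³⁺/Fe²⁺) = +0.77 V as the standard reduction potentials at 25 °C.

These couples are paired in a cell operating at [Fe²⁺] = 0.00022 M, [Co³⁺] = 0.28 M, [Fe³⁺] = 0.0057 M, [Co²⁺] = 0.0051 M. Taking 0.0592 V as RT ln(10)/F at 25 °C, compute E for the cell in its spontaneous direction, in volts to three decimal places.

Co³⁺/Co²⁺ is the cathode (higher E°), Fe³⁺/Fe²⁺ the anode: E°cell = +1.83 − (+0.77) = +1.06 V, n = 1.
Overall: Co³⁺(aq) + Fe²⁺(aq) → Co²⁺(aq) + Fe³⁺(aq)
Q = [Co²⁺]·[Fe³⁺] / ([Co³⁺]·[Fe²⁺]); log Q = -0.326.
E = E° − (0.0592/n) log Q = +1.06 − (0.0592/1)(-0.326) = +1.079 V.

+1.079 V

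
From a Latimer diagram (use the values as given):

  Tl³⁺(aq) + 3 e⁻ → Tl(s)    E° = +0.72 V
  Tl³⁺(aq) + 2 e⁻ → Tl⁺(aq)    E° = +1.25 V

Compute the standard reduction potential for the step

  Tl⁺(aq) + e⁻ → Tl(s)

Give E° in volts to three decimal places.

-0.340 V

Sequential free energies add, so n₃E°₃ = n₁E°₁ + n₂E°₂.
With n₃ = 3, and the known step contributing 2×(+1.25) V, the unknown satisfies 1·E° = 3×(+0.72) − 2×(+1.25) = -0.340.
E° = -0.340 / 1 = -0.340 V.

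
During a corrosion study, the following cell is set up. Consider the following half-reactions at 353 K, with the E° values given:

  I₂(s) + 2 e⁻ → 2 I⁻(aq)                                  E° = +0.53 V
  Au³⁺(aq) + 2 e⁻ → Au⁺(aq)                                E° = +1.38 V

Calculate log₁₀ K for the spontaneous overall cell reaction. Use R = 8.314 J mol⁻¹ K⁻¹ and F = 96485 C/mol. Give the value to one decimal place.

24.3

Cathode: Au³⁺/Au⁺; anode: I₂/I⁻. E°cell = (+1.38) − (+0.53) = +0.85 V, with n = 2.
ΔG° = −nFE° = −RT ln K, so ln K = nFE°/(RT) = (2)(96485)(+0.85) / ((8.314)(353)) = 55.889.
log₁₀ K = 55.889 / ln 10 = 24.3.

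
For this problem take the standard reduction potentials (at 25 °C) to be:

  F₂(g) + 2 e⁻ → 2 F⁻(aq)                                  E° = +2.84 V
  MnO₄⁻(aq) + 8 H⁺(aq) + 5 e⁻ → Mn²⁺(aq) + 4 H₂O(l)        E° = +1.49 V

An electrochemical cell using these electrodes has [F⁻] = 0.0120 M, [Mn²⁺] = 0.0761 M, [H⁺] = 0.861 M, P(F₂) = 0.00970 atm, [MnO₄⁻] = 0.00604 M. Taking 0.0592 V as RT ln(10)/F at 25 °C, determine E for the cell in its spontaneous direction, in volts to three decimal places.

F₂/F⁻ is the cathode (higher E°), MnO₄⁻/Mn²⁺ the anode: E°cell = +2.84 − (+1.49) = +1.35 V, n = 10.
Overall: 5 F₂(g) + 2 Mn²⁺(aq) + 8 H₂O(l) → 10 F⁻(aq) + 2 MnO₄⁻(aq) + 16 H⁺(aq)
Q = [F⁻]^10·[MnO₄⁻]^2·[H⁺]^16 / (P(F₂)^5·[Mn²⁺]^2); log Q = -12.383.
E = E° − (0.0592/n) log Q = +1.35 − (0.0592/10)(-12.383) = +1.423 V.

+1.423 V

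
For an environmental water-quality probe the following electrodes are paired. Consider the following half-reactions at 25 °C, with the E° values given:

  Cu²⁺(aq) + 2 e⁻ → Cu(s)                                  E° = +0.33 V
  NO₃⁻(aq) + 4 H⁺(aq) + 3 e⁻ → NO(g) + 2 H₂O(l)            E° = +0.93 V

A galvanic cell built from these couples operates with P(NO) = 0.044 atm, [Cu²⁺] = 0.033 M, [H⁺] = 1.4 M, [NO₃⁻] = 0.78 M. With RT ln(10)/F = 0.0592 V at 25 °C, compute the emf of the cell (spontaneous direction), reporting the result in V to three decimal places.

NO₃⁻/NO is the cathode (higher E°), Cu²⁺/Cu the anode: E°cell = +0.93 − (+0.33) = +0.60 V, n = 6.
Overall: 2 NO₃⁻(aq) + 8 H⁺(aq) + 3 Cu(s) → 2 NO(g) + 4 H₂O(l) + 3 Cu²⁺(aq)
Q = P(NO)^2·[Cu²⁺]^3 / ([NO₃⁻]^2·[H⁺]^8); log Q = -8.111.
E = E° − (0.0592/n) log Q = +0.60 − (0.0592/6)(-8.111) = +0.680 V.

+0.680 V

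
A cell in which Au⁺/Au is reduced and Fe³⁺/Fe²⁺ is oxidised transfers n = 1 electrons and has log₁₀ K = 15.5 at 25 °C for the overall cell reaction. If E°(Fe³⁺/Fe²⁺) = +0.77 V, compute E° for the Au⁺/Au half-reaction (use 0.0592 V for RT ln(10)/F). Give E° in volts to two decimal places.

E°cell = (0.0592/n)·log K = (0.0592/1)(15.5) = +0.918 V.
Since Au⁺/Au is the cathode and Fe³⁺/Fe²⁺ the anode, E°cell = E°(Au⁺/Au) − E°(Fe³⁺/Fe²⁺).
So E°(Au⁺/Au) = E°cell + E°(Fe³⁺/Fe²⁺) = +0.918 + (+0.77) = +1.69 V.

+1.69 V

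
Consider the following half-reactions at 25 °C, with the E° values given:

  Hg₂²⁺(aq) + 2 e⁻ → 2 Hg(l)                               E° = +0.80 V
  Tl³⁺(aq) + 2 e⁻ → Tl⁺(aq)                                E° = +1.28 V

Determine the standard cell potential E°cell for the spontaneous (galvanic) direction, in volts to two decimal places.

The Tl³⁺/Tl⁺ couple has the higher reduction potential, so it is the cathode; Hg₂²⁺/Hg is oxidised at the anode.
E°cell = E°(cathode) − E°(anode) = (+1.28) − (+0.80) = +0.48 V.
Since E°cell > 0, the reaction is spontaneous under standard conditions.

+0.48 V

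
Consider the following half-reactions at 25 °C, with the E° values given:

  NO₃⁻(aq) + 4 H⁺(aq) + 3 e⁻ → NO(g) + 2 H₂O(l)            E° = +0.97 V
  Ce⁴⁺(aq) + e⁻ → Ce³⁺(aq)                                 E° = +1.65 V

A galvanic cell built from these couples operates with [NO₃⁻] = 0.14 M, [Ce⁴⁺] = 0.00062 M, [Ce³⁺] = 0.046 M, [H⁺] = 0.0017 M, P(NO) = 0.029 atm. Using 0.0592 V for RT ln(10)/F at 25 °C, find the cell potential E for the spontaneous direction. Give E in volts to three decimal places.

Ce⁴⁺/Ce³⁺ is the cathode (higher E°), NO₃⁻/NO the anode: E°cell = +1.65 − (+0.97) = +0.68 V, n = 3.
Overall: 3 Ce⁴⁺(aq) + NO(g) + 2 H₂O(l) → 3 Ce³⁺(aq) + NO₃⁻(aq) + 4 H⁺(aq)
Q = [Ce³⁺]^3·[NO₃⁻]·[H⁺]^4 / ([Ce⁴⁺]^3·P(NO)); log Q = -4.783.
E = E° − (0.0592/n) log Q = +0.68 − (0.0592/3)(-4.783) = +0.774 V.

+0.774 V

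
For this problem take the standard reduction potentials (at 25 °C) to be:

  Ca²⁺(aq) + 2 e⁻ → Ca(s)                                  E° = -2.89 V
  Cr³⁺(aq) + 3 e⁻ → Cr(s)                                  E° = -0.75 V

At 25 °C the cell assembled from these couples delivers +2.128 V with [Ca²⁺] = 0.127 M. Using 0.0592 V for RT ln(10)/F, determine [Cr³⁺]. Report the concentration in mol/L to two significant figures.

Cr³⁺/Cr is the cathode, Ca²⁺/Ca the anode: E°cell = +2.14 V, n = 6.
Overall reaction: 2 Cr³⁺(aq) + 3 Ca(s) → 2 Cr(s) + 3 Ca²⁺(aq); Q = [Ca²⁺]^3/[Cr³⁺]^2.
From E = E° − (0.0592/n) log Q: log Q = (E° − E)·n/0.0592 = (+2.14 − (+2.128))·6/0.0592 = 1.2162.
So 2·log[Cr³⁺] = 3·log(0.127) − log Q = -2.6886 − (1.2162) = -3.9048; log[Cr³⁺] = -3.9048 / 2 = -1.9524; [Cr³⁺] = 10^(-1.9524) ≈ 0.011 M.

0.011 M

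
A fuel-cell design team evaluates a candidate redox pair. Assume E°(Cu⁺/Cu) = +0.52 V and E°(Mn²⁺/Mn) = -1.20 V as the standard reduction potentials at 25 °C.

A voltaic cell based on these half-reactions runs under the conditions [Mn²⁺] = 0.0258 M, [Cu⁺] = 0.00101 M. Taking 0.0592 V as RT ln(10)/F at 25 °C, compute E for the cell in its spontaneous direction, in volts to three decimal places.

+1.590 V

Cu⁺/Cu is the cathode (higher E°), Mn²⁺/Mn the anode: E°cell = +0.52 − (-1.20) = +1.72 V, n = 2.
Overall: 2 Cu⁺(aq) + Mn(s) → 2 Cu(s) + Mn²⁺(aq)
Q = [Mn²⁺] / ([Cu⁺]^2); log Q = 4.403.
E = E° − (0.0592/n) log Q = +1.72 − (0.0592/2)(4.403) = +1.590 V.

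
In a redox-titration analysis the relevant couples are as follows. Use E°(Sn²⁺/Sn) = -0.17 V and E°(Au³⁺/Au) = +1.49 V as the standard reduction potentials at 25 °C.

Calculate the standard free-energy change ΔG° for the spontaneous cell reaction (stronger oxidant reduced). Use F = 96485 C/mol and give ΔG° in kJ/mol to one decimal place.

-961.0 kJ/mol

Au³⁺/Au (E° = +1.49 V) is the cathode; Sn²⁺/Sn (E° = -0.17 V) is the anode, so E°cell = +1.66 V.
Balancing electrons gives n = 6 (lcm of 3 and 2).
ΔG° = −nFE° = −(6)(96485)(+1.66) = -960,991 J = -961.0 kJ/mol.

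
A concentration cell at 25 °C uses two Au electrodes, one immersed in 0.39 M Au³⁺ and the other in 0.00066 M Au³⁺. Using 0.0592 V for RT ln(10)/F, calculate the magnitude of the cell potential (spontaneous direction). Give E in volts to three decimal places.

For a concentration cell E°cell = 0. The 0.39 M side is the cathode (reduction is favoured where [Au³⁺] is higher).
With n = 3, E = −(0.0592/3) log([Au³⁺]ₐₙ/[Au³⁺]꜀ₐₜ) = −(0.0592/3) log(0.00066/0.39) = −(0.0592/3)(-2.772) = +0.055 V.

+0.055 V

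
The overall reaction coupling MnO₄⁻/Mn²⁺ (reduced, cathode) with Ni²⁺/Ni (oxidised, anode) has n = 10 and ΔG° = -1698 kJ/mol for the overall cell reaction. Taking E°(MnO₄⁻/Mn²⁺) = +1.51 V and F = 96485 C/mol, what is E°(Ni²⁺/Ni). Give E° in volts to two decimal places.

E°cell = −ΔG°/(nF) = −(-1698×10³)/((10)(96485)) = +1.760 V.
Since MnO₄⁻/Mn²⁺ is the cathode and Ni²⁺/Ni the anode, E°cell = E°(MnO₄⁻/Mn²⁺) − E°(Ni²⁺/Ni).
So E°(Ni²⁺/Ni) = E°(MnO₄⁻/Mn²⁺) − E°cell = (+1.51) − (+1.760) = -0.25 V.

-0.25 V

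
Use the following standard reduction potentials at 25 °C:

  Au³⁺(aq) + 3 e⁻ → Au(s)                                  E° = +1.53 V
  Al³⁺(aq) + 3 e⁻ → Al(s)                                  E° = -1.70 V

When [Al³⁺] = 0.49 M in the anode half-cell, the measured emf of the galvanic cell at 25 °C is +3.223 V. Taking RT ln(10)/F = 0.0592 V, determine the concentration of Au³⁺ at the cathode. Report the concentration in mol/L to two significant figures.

Au³⁺/Au is the cathode, Al³⁺/Al the anode: E°cell = +3.23 V, n = 3.
Overall reaction: Au³⁺(aq) + Al(s) → Au(s) + Al³⁺(aq); Q = [Al³⁺]^1/[Au³⁺]^1.
From E = E° − (0.0592/n) log Q: log Q = (E° − E)·n/0.0592 = (+3.23 − (+3.223))·3/0.0592 = 0.3547.
So 1·log[Au³⁺] = 1·log(0.49) − log Q = -0.3098 − (0.3547) = -0.6645; [Au³⁺] = 10^(-0.6645) ≈ 0.22 M.

0.22 M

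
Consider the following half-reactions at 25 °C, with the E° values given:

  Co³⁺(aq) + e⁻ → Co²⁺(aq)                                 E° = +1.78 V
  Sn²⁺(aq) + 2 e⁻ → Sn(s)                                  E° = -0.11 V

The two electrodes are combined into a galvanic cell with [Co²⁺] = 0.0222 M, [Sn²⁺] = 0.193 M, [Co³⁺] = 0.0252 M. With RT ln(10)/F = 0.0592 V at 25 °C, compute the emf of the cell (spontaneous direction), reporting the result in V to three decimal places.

Co³⁺/Co²⁺ is the cathode (higher E°), Sn²⁺/Sn the anode: E°cell = +1.78 − (-0.11) = +1.89 V, n = 2.
Overall: 2 Co³⁺(aq) + Sn(s) → 2 Co²⁺(aq) + Sn²⁺(aq)
Q = [Co²⁺]^2·[Sn²⁺] / ([Co³⁺]^2); log Q = -0.825.
E = E° − (0.0592/n) log Q = +1.89 − (0.0592/2)(-0.825) = +1.914 V.

+1.914 V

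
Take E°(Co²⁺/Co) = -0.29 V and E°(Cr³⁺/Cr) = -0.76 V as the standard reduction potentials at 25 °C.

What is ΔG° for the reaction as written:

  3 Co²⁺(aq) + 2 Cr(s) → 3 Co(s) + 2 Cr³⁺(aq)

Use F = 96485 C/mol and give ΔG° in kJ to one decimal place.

As written, Co²⁺/Co is reduced (cathode) and Cr³⁺/Cr is oxidised (anode), so E°cell = (-0.29) − (-0.76) = +0.47 V.
Balancing electrons gives n = 6.
ΔG° = −nFE° = −(6)(96485)(+0.47) = -272,088 J = -272.1 kJ.

-272.1 kJ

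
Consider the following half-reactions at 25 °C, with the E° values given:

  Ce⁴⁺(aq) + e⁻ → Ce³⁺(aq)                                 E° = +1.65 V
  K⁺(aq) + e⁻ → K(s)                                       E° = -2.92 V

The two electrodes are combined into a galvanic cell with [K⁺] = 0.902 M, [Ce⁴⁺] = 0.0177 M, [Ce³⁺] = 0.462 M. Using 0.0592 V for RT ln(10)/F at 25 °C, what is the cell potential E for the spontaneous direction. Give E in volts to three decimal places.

Ce⁴⁺/Ce³⁺ is the cathode (higher E°), K⁺/K the anode: E°cell = +1.65 − (-2.92) = +4.57 V, n = 1.
Overall: Ce⁴⁺(aq) + K(s) → Ce³⁺(aq) + K⁺(aq)
Q = [Ce³⁺]·[K⁺] / ([Ce⁴⁺]); log Q = 1.372.
E = E° − (0.0592/n) log Q = +4.57 − (0.0592/1)(1.372) = +4.489 V.

+4.489 V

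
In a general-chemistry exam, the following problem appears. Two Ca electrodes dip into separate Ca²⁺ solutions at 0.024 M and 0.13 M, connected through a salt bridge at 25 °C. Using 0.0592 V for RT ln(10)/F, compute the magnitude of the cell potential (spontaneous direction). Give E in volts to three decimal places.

For a concentration cell E°cell = 0. The 0.13 M side is the cathode (reduction is favoured where [Ca²⁺] is higher).
With n = 2, E = −(0.0592/2) log([Ca²⁺]ₐₙ/[Ca²⁺]꜀ₐₜ) = −(0.0592/2) log(0.024/0.13) = −(0.0592/2)(-0.734) = +0.022 V.

+0.022 V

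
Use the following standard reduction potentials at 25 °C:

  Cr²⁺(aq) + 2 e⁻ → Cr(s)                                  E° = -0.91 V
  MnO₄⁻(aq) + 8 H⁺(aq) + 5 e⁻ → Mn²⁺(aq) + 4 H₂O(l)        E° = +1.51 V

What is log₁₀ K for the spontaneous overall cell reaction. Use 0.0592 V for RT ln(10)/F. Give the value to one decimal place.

408.8

Cathode: MnO₄⁻/Mn²⁺; anode: Cr²⁺/Cr. E°cell = +2.42 V, n = 10.
log K = nE°cell / 0.0592 = (10)(+2.42) / 0.0592 = 408.8.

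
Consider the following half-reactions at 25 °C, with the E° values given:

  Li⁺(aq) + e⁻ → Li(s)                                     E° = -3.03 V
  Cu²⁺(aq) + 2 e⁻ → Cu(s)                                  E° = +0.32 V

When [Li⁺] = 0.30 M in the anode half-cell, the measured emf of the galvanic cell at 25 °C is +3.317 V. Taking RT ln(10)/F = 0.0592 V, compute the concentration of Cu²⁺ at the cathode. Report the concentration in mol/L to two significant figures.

Cu²⁺/Cu is the cathode, Li⁺/Li the anode: E°cell = +3.35 V, n = 2.
Overall reaction: Cu²⁺(aq) + 2 Li(s) → Cu(s) + 2 Li⁺(aq); Q = [Li⁺]^2/[Cu²⁺]^1.
From E = E° − (0.0592/n) log Q: log Q = (E° − E)·n/0.0592 = (+3.35 − (+3.317))·2/0.0592 = 1.1149.
So 1·log[Cu²⁺] = 2·log(0.3) − log Q = -1.0458 − (1.1149) = -2.1607; [Cu²⁺] = 10^(-2.1607) ≈ 0.0069 M.

0.0069 M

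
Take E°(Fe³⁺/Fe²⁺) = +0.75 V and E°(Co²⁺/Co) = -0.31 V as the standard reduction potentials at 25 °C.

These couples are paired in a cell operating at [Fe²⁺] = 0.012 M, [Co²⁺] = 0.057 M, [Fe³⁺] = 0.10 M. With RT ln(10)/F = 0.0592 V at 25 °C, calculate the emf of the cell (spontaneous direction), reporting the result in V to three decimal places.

+1.151 V

Fe³⁺/Fe²⁺ is the cathode (higher E°), Co²⁺/Co the anode: E°cell = +0.75 − (-0.31) = +1.06 V, n = 2.
Overall: 2 Fe³⁺(aq) + Co(s) → 2 Fe²⁺(aq) + Co²⁺(aq)
Q = [Fe²⁺]^2·[Co²⁺] / ([Fe³⁺]^2); log Q = -3.086.
E = E° − (0.0592/n) log Q = +1.06 − (0.0592/2)(-3.086) = +1.151 V.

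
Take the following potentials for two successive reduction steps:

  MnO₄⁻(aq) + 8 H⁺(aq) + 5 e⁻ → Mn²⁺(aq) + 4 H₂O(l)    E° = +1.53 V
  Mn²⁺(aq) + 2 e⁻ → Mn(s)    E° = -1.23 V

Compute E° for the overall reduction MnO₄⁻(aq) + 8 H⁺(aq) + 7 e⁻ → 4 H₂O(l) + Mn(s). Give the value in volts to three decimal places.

Adding the free-energy changes (−nFE°) of the two steps gives −n₃FE°₃ = −n₁FE°₁ − n₂FE°₂.
E°₃ = (5×+1.53 + 2×-1.23) / 7 = (+5.190) / 7 = +0.741 V.

+0.741 V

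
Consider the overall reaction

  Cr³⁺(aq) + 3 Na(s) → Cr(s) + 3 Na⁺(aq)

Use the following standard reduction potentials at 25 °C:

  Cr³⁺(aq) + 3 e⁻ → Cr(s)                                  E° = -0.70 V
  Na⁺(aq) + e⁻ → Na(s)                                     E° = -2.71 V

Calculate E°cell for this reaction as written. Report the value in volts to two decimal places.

+2.01 V

The Cr³⁺/Cr couple has the higher reduction potential, so it is the cathode; Na⁺/Na is oxidised at the anode.
E°cell = E°(cathode) − E°(anode) = (-0.70) − (-2.71) = +2.01 V.
Since E°cell > 0, the reaction is spontaneous under standard conditions.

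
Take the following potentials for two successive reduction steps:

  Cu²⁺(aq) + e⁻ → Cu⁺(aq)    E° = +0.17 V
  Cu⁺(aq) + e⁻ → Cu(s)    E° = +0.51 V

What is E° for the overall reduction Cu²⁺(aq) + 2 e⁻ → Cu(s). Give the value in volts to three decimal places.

Standard free energies of sequential steps add: ΔG°₃ = ΔG°₁ + ΔG°₂, so n₃E°₃ = n₁E°₁ + n₂E°₂.
E°₃ = (1×+0.17 + 1×+0.51) / 2 = (+0.680) / 2 = +0.340 V.

+0.340 V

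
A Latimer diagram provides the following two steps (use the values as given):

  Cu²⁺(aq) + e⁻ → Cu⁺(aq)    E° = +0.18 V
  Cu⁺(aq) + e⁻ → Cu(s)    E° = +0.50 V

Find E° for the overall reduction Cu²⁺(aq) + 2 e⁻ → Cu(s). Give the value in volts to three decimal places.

+0.340 V

Adding the free-energy changes (−nFE°) of the two steps gives −n₃FE°₃ = −n₁FE°₁ − n₂FE°₂.
E°₃ = (1×+0.18 + 1×+0.50) / 2 = (+0.680) / 2 = +0.340 V.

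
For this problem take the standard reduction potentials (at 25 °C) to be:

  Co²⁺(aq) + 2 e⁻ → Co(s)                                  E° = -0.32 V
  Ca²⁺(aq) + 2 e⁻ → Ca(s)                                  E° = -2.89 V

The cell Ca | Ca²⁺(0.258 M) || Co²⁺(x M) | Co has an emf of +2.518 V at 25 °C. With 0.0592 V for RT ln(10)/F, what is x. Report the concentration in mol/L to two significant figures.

Co²⁺/Co is the cathode, Ca²⁺/Ca the anode: E°cell = +2.57 V, n = 2.
Overall reaction: Co²⁺(aq) + Ca(s) → Co(s) + Ca²⁺(aq); Q = [Ca²⁺]^1/[Co²⁺]^1.
From E = E° − (0.0592/n) log Q: log Q = (E° − E)·n/0.0592 = (+2.57 − (+2.518))·2/0.0592 = 1.7568.
So 1·log[Co²⁺] = 1·log(0.258) − log Q = -0.5884 − (1.7568) = -2.3452; [Co²⁺] = 10^(-2.3452) ≈ 0.0045 M.

0.0045 M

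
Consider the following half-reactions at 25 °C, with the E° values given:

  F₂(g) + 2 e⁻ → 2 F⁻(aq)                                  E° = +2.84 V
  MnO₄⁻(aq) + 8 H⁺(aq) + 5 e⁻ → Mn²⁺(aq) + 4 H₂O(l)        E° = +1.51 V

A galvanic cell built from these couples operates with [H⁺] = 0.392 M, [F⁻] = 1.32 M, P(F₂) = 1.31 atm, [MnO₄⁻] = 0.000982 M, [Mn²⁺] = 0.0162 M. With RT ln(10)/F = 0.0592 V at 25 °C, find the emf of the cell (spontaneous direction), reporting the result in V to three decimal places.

F₂/F⁻ is the cathode (higher E°), MnO₄⁻/Mn²⁺ the anode: E°cell = +2.84 − (+1.51) = +1.33 V, n = 10.
Overall: 5 F₂(g) + 2 Mn²⁺(aq) + 8 H₂O(l) → 10 F⁻(aq) + 2 MnO₄⁻(aq) + 16 H⁺(aq)
Q = [F⁻]^10·[MnO₄⁻]^2·[H⁺]^16 / (P(F₂)^5·[Mn²⁺]^2); log Q = -8.323.
E = E° − (0.0592/n) log Q = +1.33 − (0.0592/10)(-8.323) = +1.379 V.

+1.379 V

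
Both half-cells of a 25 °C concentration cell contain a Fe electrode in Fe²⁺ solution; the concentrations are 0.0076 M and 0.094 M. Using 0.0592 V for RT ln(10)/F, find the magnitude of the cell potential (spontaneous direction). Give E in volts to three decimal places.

For a concentration cell E°cell = 0. The 0.094 M side is the cathode (reduction is favoured where [Fe²⁺] is higher).
With n = 2, E = −(0.0592/2) log([Fe²⁺]ₐₙ/[Fe²⁺]꜀ₐₜ) = −(0.0592/2) log(0.0076/0.094) = −(0.0592/2)(-1.092) = +0.032 V.

+0.032 V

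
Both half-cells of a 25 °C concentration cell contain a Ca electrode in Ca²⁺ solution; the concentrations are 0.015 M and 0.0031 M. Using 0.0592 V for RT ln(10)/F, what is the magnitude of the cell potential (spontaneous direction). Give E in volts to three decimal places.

For a concentration cell E°cell = 0. The 0.015 M side is the cathode (reduction is favoured where [Ca²⁺] is higher).
With n = 2, E = −(0.0592/2) log([Ca²⁺]ₐₙ/[Ca²⁺]꜀ₐₜ) = −(0.0592/2) log(0.0031/0.015) = −(0.0592/2)(-0.685) = +0.020 V.

+0.020 V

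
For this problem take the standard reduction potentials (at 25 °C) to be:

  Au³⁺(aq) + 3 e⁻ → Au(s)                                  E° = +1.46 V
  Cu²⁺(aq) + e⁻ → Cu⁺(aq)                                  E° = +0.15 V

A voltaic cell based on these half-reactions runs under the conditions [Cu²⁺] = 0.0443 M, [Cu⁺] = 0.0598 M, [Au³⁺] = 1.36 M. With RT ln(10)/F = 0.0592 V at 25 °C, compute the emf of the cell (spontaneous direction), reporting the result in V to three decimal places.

+1.320 V

Au³⁺/Au is the cathode (higher E°), Cu²⁺/Cu⁺ the anode: E°cell = +1.46 − (+0.15) = +1.31 V, n = 3.
Overall: Au³⁺(aq) + 3 Cu⁺(aq) → Au(s) + 3 Cu²⁺(aq)
Q = [Cu²⁺]^3 / ([Au³⁺]·[Cu⁺]^3); log Q = -0.524.
E = E° − (0.0592/n) log Q = +1.31 − (0.0592/3)(-0.524) = +1.320 V.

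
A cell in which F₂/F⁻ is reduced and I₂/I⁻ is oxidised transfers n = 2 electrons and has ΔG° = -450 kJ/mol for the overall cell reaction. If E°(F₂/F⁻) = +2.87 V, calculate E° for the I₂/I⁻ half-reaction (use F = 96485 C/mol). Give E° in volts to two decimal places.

+0.54 V

E°cell = −ΔG°/(nF) = −(-450×10³)/((2)(96485)) = +2.332 V.
Since F₂/F⁻ is the cathode and I₂/I⁻ the anode, E°cell = E°(F₂/F⁻) − E°(I₂/I⁻).
So E°(I₂/I⁻) = E°(F₂/F⁻) − E°cell = (+2.87) − (+2.332) = +0.54 V.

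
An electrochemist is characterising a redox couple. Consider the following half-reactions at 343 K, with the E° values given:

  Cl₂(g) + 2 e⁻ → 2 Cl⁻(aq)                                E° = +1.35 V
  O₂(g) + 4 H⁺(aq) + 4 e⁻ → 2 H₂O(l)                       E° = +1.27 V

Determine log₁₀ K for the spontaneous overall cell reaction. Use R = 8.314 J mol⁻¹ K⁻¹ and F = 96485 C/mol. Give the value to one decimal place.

4.7

Cathode: Cl₂/Cl⁻; anode: O₂/H₂O. E°cell = (+1.35) − (+1.27) = +0.08 V, with n = 4.
ΔG° = −nFE° = −RT ln K, so ln K = nFE°/(RT) = (4)(96485)(+0.08) / ((8.314)(343)) = 10.827.
log₁₀ K = 10.827 / ln 10 = 4.7.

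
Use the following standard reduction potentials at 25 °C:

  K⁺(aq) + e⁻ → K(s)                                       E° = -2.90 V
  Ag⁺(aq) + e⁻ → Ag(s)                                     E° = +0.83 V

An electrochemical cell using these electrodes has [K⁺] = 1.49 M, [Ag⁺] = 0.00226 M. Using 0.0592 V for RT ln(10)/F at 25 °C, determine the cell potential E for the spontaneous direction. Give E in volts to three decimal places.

Ag⁺/Ag is the cathode (higher E°), K⁺/K the anode: E°cell = +0.83 − (-2.90) = +3.73 V, n = 1.
Overall: Ag⁺(aq) + K(s) → Ag(s) + K⁺(aq)
Q = [K⁺] / ([Ag⁺]); log Q = 2.819.
E = E° − (0.0592/n) log Q = +3.73 − (0.0592/1)(2.819) = +3.563 V.

+3.563 V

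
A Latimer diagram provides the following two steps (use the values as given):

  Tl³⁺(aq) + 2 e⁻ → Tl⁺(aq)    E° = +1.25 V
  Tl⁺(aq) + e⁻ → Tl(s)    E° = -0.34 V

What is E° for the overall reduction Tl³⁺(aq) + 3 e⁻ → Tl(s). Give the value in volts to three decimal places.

Standard free energies of sequential steps add: ΔG°₃ = ΔG°₁ + ΔG°₂, so n₃E°₃ = n₁E°₁ + n₂E°₂.
E°₃ = (2×+1.25 + 1×-0.34) / 3 = (+2.160) / 3 = +0.720 V.

+0.720 V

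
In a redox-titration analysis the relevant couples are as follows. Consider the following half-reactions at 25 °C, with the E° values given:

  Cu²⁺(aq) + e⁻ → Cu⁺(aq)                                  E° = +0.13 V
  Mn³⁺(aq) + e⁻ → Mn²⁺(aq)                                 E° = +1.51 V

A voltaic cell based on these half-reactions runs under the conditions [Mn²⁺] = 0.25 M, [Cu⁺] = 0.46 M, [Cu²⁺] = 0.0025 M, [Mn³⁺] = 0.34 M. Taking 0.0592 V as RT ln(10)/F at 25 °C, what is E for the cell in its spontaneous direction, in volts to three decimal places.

+1.522 V

Mn³⁺/Mn²⁺ is the cathode (higher E°), Cu²⁺/Cu⁺ the anode: E°cell = +1.51 − (+0.13) = +1.38 V, n = 1.
Overall: Mn³⁺(aq) + Cu⁺(aq) → Mn²⁺(aq) + Cu²⁺(aq)
Q = [Mn²⁺]·[Cu²⁺] / ([Mn³⁺]·[Cu⁺]); log Q = -2.398.
E = E° − (0.0592/n) log Q = +1.38 − (0.0592/1)(-2.398) = +1.522 V.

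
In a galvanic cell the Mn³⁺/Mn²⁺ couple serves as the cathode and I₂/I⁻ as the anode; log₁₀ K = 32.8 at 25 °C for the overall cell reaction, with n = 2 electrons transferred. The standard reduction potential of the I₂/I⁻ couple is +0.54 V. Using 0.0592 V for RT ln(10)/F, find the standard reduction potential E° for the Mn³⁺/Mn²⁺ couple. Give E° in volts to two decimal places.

E°cell = (0.0592/n)·log K = (0.0592/2)(32.8) = +0.971 V.
Since Mn³⁺/Mn²⁺ is the cathode and I₂/I⁻ the anode, E°cell = E°(Mn³⁺/Mn²⁺) − E°(I₂/I⁻).
So E°(Mn³⁺/Mn²⁺) = E°cell + E°(I₂/I⁻) = +0.971 + (+0.54) = +1.51 V.

+1.51 V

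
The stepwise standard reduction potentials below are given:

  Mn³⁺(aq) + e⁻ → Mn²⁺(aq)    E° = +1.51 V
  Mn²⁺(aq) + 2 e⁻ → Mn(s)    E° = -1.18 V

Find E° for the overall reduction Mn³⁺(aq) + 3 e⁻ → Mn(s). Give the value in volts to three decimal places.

Standard free energies of sequential steps add: ΔG°₃ = ΔG°₁ + ΔG°₂, so n₃E°₃ = n₁E°₁ + n₂E°₂.
E°₃ = (1×+1.51 + 2×-1.18) / 3 = (-0.850) / 3 = -0.283 V.
Simply averaging or adding the two E° values would be wrong; the electron-weighted sum is required.

-0.283 V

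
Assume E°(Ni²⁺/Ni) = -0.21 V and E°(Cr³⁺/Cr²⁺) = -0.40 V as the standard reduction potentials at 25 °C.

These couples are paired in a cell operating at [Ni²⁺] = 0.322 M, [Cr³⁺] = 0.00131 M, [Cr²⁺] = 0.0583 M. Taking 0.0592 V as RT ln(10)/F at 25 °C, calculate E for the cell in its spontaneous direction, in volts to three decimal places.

Ni²⁺/Ni is the cathode (higher E°), Cr³⁺/Cr²⁺ the anode: E°cell = -0.21 − (-0.40) = +0.19 V, n = 2.
Overall: Ni²⁺(aq) + 2 Cr²⁺(aq) → Ni(s) + 2 Cr³⁺(aq)
Q = [Cr³⁺]^2 / ([Ni²⁺]·[Cr²⁺]^2); log Q = -2.805.
E = E° − (0.0592/n) log Q = +0.19 − (0.0592/2)(-2.805) = +0.273 V.

+0.273 V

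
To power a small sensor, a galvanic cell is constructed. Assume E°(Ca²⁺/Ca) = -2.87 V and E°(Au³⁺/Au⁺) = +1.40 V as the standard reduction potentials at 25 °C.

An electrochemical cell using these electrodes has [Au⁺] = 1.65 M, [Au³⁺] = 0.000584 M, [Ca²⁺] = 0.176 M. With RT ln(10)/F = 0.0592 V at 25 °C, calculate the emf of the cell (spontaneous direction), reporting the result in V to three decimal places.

Au³⁺/Au⁺ is the cathode (higher E°), Ca²⁺/Ca the anode: E°cell = +1.40 − (-2.87) = +4.27 V, n = 2.
Overall: Au³⁺(aq) + Ca(s) → Au⁺(aq) + Ca²⁺(aq)
Q = [Au⁺]·[Ca²⁺] / ([Au³⁺]); log Q = 2.697.
E = E° − (0.0592/n) log Q = +4.27 − (0.0592/2)(2.697) = +4.190 V.

+4.190 V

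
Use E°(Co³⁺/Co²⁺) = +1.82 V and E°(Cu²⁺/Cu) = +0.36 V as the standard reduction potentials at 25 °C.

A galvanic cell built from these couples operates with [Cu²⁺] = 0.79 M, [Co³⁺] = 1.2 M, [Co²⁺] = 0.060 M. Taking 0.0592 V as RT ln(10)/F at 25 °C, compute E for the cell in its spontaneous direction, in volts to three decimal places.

Co³⁺/Co²⁺ is the cathode (higher E°), Cu²⁺/Cu the anode: E°cell = +1.82 − (+0.36) = +1.46 V, n = 2.
Overall: 2 Co³⁺(aq) + Cu(s) → 2 Co²⁺(aq) + Cu²⁺(aq)
Q = [Co²⁺]^2·[Cu²⁺] / ([Co³⁺]^2); log Q = -2.704.
E = E° − (0.0592/n) log Q = +1.46 − (0.0592/2)(-2.704) = +1.540 V.

+1.540 V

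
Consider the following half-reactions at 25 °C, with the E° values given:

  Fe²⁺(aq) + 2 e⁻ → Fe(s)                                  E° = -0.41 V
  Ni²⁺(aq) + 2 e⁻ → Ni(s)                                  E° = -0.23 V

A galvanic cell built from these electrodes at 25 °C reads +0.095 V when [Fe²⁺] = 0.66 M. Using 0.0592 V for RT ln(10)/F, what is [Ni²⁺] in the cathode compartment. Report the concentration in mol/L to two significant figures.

Ni²⁺/Ni is the cathode, Fe²⁺/Fe the anode: E°cell = +0.18 V, n = 2.
Overall reaction: Ni²⁺(aq) + Fe(s) → Ni(s) + Fe²⁺(aq); Q = [Fe²⁺]^1/[Ni²⁺]^1.
From E = E° − (0.0592/n) log Q: log Q = (E° − E)·n/0.0592 = (+0.18 − (+0.095))·2/0.0592 = 2.8716.
So 1·log[Ni²⁺] = 1·log(0.66) − log Q = -0.1805 − (2.8716) = -3.0521; [Ni²⁺] = 10^(-3.0521) ≈ 0.00089 M.

0.00089 M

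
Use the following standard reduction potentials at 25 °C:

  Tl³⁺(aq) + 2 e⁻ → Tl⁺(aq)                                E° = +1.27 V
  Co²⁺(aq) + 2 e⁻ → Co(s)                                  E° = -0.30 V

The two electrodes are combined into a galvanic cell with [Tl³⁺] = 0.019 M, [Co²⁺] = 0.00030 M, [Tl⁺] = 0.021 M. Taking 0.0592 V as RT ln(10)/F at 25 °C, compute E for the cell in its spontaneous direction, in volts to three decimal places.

+1.673 V

Tl³⁺/Tl⁺ is the cathode (higher E°), Co²⁺/Co the anode: E°cell = +1.27 − (-0.30) = +1.57 V, n = 2.
Overall: Tl³⁺(aq) + Co(s) → Tl⁺(aq) + Co²⁺(aq)
Q = [Tl⁺]·[Co²⁺] / ([Tl³⁺]); log Q = -3.479.
E = E° − (0.0592/n) log Q = +1.57 − (0.0592/2)(-3.479) = +1.673 V.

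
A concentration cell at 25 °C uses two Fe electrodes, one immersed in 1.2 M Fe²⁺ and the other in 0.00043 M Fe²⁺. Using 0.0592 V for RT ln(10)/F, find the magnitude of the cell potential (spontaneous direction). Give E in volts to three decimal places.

+0.102 V

For a concentration cell E°cell = 0. The 1.2 M side is the cathode (reduction is favoured where [Fe²⁺] is higher).
With n = 2, E = −(0.0592/2) log([Fe²⁺]ₐₙ/[Fe²⁺]꜀ₐₜ) = −(0.0592/2) log(0.00043/1.2) = −(0.0592/2)(-3.446) = +0.102 V.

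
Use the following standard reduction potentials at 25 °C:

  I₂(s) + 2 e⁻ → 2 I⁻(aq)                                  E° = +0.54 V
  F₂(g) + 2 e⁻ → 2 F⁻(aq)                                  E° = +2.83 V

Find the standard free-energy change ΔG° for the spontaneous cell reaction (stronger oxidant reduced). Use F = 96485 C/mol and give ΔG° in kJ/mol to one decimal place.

-441.9 kJ/mol

F₂/F⁻ (E° = +2.83 V) is the cathode; I₂/I⁻ (E° = +0.54 V) is the anode, so E°cell = +2.29 V.
Balancing electrons gives n = 2 (lcm of 2 and 2).
ΔG° = −nFE° = −(2)(96485)(+2.29) = -441,901 J = -441.9 kJ/mol.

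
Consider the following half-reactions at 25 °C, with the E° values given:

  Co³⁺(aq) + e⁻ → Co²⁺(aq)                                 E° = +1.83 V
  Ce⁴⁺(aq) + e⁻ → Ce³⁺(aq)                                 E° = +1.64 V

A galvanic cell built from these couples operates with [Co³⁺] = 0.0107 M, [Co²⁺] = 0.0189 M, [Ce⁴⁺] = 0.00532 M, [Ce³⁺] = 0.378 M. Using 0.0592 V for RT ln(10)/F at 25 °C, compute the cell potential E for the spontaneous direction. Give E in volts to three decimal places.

Co³⁺/Co²⁺ is the cathode (higher E°), Ce⁴⁺/Ce³⁺ the anode: E°cell = +1.83 − (+1.64) = +0.19 V, n = 1.
Overall: Co³⁺(aq) + Ce³⁺(aq) → Co²⁺(aq) + Ce⁴⁺(aq)
Q = [Co²⁺]·[Ce⁴⁺] / ([Co³⁺]·[Ce³⁺]); log Q = -1.605.
E = E° − (0.0592/n) log Q = +0.19 − (0.0592/1)(-1.605) = +0.285 V.

+0.285 V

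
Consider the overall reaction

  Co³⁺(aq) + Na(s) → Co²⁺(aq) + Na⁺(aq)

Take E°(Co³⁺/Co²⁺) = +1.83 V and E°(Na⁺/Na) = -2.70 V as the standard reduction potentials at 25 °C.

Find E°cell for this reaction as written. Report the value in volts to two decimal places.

+4.53 V

The Co³⁺/Co²⁺ couple has the higher reduction potential, so it is the cathode; Na⁺/Na is oxidised at the anode.
E°cell = E°(cathode) − E°(anode) = (+1.83) − (-2.70) = +4.53 V.
Since E°cell > 0, the reaction is spontaneous under standard conditions.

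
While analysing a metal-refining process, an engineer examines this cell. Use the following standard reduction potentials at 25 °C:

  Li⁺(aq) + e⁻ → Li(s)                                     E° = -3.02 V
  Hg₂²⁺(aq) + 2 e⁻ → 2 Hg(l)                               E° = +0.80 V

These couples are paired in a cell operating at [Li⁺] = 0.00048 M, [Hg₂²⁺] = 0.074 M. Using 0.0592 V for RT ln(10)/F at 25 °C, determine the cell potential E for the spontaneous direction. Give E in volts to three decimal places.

+3.983 V

Hg₂²⁺/Hg is the cathode (higher E°), Li⁺/Li the anode: E°cell = +0.80 − (-3.02) = +3.82 V, n = 2.
Overall: Hg₂²⁺(aq) + 2 Li(s) → 2 Hg(l) + 2 Li⁺(aq)
Q = [Li⁺]^2 / ([Hg₂²⁺]); log Q = -5.507.
E = E° − (0.0592/n) log Q = +3.82 − (0.0592/2)(-5.507) = +3.983 V.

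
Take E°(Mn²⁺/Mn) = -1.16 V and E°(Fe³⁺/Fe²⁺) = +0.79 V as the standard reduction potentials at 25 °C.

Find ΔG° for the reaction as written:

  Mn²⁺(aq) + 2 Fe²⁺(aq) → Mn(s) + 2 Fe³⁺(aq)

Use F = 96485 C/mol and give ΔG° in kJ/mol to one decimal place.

As written, Mn²⁺/Mn is reduced (cathode) and Fe³⁺/Fe²⁺ is oxidised (anode), so E°cell = (-1.16) − (+0.79) = -1.95 V.
Balancing electrons gives n = 2.
ΔG° = −nFE° = −(2)(96485)(-1.95) = 376,292 J = +376.3 kJ/mol.

+376.3 kJ/mol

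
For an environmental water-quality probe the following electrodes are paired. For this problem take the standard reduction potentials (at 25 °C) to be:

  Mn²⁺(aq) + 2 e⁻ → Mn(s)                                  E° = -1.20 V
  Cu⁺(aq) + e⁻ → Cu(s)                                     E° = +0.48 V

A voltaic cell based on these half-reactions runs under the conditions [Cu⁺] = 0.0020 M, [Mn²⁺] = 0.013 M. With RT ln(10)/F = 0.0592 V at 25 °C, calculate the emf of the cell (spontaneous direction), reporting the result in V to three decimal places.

Cu⁺/Cu is the cathode (higher E°), Mn²⁺/Mn the anode: E°cell = +0.48 − (-1.20) = +1.68 V, n = 2.
Overall: 2 Cu⁺(aq) + Mn(s) → 2 Cu(s) + Mn²⁺(aq)
Q = [Mn²⁺] / ([Cu⁺]^2); log Q = 3.512.
E = E° − (0.0592/n) log Q = +1.68 − (0.0592/2)(3.512) = +1.576 V.

+1.576 V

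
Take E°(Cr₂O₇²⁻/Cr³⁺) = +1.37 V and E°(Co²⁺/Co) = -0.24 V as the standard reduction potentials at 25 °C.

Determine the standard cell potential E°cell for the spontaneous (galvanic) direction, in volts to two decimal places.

The Cr₂O₇²⁻/Cr³⁺ couple has the higher reduction potential, so it is the cathode; Co²⁺/Co is oxidised at the anode.
E°cell = E°(cathode) − E°(anode) = (+1.37) − (-0.24) = +1.61 V.
Since E°cell > 0, the reaction is spontaneous under standard conditions.

+1.61 V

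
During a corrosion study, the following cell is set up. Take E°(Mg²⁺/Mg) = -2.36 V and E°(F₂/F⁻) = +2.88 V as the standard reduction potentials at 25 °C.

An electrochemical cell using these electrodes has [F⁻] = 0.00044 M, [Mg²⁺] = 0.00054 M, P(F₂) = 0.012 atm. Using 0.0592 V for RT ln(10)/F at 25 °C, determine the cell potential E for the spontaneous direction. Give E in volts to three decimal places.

F₂/F⁻ is the cathode (higher E°), Mg²⁺/Mg the anode: E°cell = +2.88 − (-2.36) = +5.24 V, n = 2.
Overall: F₂(g) + Mg(s) → 2 F⁻(aq) + Mg²⁺(aq)
Q = [F⁻]^2·[Mg²⁺] / (P(F₂)); log Q = -8.060.
E = E° − (0.0592/n) log Q = +5.24 − (0.0592/2)(-8.060) = +5.479 V.

+5.479 V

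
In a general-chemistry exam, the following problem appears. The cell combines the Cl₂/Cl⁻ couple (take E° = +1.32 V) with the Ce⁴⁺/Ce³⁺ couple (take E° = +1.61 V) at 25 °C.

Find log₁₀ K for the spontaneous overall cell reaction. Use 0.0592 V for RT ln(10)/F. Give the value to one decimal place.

9.8

Cathode: Ce⁴⁺/Ce³⁺; anode: Cl₂/Cl⁻. E°cell = +0.29 V, n = 2.
log K = nE°cell / 0.0592 = (2)(+0.29) / 0.0592 = 9.8.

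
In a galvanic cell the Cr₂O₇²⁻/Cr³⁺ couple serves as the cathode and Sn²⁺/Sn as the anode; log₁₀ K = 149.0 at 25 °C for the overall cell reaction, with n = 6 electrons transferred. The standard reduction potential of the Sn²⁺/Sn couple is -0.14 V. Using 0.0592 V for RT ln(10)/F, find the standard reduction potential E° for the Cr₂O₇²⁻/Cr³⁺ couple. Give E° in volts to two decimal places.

E°cell = (0.0592/n)·log K = (0.0592/6)(149.0) = +1.470 V.
Since Cr₂O₇²⁻/Cr³⁺ is the cathode and Sn²⁺/Sn the anode, E°cell = E°(Cr₂O₇²⁻/Cr³⁺) − E°(Sn²⁺/Sn).
So E°(Cr₂O₇²⁻/Cr³⁺) = E°cell + E°(Sn²⁺/Sn) = +1.470 + (-0.14) = +1.33 V.

+1.33 V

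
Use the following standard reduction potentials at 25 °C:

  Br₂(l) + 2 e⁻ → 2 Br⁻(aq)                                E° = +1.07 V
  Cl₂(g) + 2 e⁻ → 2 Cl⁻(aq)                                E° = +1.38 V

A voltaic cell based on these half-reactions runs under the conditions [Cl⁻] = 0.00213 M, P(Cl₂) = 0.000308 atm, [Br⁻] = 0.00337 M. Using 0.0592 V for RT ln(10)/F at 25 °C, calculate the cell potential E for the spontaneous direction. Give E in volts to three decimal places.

+0.218 V

Cl₂/Cl⁻ is the cathode (higher E°), Br₂/Br⁻ the anode: E°cell = +1.38 − (+1.07) = +0.31 V, n = 2.
Overall: Cl₂(g) + 2 Br⁻(aq) → 2 Cl⁻(aq) + Br₂(l)
Q = [Cl⁻]^2 / (P(Cl₂)·[Br⁻]^2); log Q = 3.113.
E = E° − (0.0592/n) log Q = +0.31 − (0.0592/2)(3.113) = +0.218 V.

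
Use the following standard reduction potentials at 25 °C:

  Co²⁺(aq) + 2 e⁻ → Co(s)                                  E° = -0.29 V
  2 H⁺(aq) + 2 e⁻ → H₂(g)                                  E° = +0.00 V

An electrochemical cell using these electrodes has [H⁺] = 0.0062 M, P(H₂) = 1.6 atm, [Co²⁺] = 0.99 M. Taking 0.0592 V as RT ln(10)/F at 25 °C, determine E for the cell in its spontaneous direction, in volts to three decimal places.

H⁺/H₂ is the cathode (higher E°), Co²⁺/Co the anode: E°cell = +0.00 − (-0.29) = +0.29 V, n = 2.
Overall: 2 H⁺(aq) + Co(s) → H₂(g) + Co²⁺(aq)
Q = P(H₂)·[Co²⁺] / ([H⁺]^2); log Q = 4.615.
E = E° − (0.0592/n) log Q = +0.29 − (0.0592/2)(4.615) = +0.153 V.

+0.153 V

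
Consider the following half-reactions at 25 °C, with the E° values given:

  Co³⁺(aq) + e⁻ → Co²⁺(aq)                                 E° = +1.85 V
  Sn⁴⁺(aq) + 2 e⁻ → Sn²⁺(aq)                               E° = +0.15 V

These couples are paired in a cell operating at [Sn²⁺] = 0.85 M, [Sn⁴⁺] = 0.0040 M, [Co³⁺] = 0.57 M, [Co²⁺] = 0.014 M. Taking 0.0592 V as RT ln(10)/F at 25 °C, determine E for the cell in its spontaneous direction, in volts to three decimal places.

+1.864 V

Co³⁺/Co²⁺ is the cathode (higher E°), Sn⁴⁺/Sn²⁺ the anode: E°cell = +1.85 − (+0.15) = +1.70 V, n = 2.
Overall: 2 Co³⁺(aq) + Sn²⁺(aq) → 2 Co²⁺(aq) + Sn⁴⁺(aq)
Q = [Co²⁺]^2·[Sn⁴⁺] / ([Co³⁺]^2·[Sn²⁺]); log Q = -5.547.
E = E° − (0.0592/n) log Q = +1.70 − (0.0592/2)(-5.547) = +1.864 V.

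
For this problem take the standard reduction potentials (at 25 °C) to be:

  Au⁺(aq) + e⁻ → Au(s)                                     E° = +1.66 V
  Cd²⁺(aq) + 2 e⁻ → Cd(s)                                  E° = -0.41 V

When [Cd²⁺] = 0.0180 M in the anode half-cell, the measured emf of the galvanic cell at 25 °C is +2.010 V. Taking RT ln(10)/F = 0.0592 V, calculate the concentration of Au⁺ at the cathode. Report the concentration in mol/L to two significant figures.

0.013 M

Au⁺/Au is the cathode, Cd²⁺/Cd the anode: E°cell = +2.07 V, n = 2.
Overall reaction: 2 Au⁺(aq) + Cd(s) → 2 Au(s) + Cd²⁺(aq); Q = [Cd²⁺]^1/[Au⁺]^2.
From E = E° − (0.0592/n) log Q: log Q = (E° − E)·n/0.0592 = (+2.07 − (+2.010))·2/0.0592 = 2.0270.
So 2·log[Au⁺] = 1·log(0.018) − log Q = -1.7447 − (2.0270) = -3.7717; log[Au⁺] = -3.7717 / 2 = -1.8859; [Au⁺] = 10^(-1.8859) ≈ 0.013 M.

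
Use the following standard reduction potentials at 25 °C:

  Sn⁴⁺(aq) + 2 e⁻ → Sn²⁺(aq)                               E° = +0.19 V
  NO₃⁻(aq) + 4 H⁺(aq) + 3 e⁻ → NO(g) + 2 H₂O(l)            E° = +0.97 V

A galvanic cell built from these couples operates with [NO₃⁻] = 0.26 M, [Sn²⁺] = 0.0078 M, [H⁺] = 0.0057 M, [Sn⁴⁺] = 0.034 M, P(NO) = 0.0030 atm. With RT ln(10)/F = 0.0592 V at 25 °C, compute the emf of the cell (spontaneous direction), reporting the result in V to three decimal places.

NO₃⁻/NO is the cathode (higher E°), Sn⁴⁺/Sn²⁺ the anode: E°cell = +0.97 − (+0.19) = +0.78 V, n = 6.
Overall: 2 NO₃⁻(aq) + 8 H⁺(aq) + 3 Sn²⁺(aq) → 2 NO(g) + 4 H₂O(l) + 3 Sn⁴⁺(aq)
Q = P(NO)^2·[Sn⁴⁺]^3 / ([NO₃⁻]^2·[H⁺]^8·[Sn²⁺]^3); log Q = 15.995.
E = E° − (0.0592/n) log Q = +0.78 − (0.0592/6)(15.995) = +0.622 V.

+0.622 V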